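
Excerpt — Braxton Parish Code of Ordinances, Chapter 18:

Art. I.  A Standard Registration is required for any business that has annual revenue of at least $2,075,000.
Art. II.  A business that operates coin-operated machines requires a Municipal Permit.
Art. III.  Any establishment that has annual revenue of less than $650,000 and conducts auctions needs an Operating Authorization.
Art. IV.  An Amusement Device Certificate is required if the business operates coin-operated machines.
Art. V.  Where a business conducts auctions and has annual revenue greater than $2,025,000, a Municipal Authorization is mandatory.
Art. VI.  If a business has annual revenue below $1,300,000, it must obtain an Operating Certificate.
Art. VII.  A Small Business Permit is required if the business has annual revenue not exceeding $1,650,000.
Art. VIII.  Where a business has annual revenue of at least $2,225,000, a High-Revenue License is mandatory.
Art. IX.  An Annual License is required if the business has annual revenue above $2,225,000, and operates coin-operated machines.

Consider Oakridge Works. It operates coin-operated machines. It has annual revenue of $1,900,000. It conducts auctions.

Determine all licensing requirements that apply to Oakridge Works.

Amusement Device Certificate, Municipal Permit

Art. I. revenue $1,900,000 < $2,075,000 → Standard Registration not required.
Art. II. operates coin-operated machines → Municipal Permit required.
Art. III. revenue $1,900,000 ≥ $650,000; conducts auctions → Operating Authorization not required.
Art. IV. operates coin-operated machines → Amusement Device Certificate required.
Art. V. conducts auctions; revenue $1,900,000 ≤ $2,025,000 → Municipal Authorization not required.
Art. VI. revenue $1,900,000 ≥ $1,300,000 → Operating Certificate not required.
Art. VII. revenue $1,900,000 > $1,650,000 → Small Business Permit not required.
Art. VIII. revenue $1,900,000 < $2,225,000 → High-Revenue License not required.
Art. IX. revenue $1,900,000 ≤ $2,225,000; operates coin-operated machines → Annual License not required.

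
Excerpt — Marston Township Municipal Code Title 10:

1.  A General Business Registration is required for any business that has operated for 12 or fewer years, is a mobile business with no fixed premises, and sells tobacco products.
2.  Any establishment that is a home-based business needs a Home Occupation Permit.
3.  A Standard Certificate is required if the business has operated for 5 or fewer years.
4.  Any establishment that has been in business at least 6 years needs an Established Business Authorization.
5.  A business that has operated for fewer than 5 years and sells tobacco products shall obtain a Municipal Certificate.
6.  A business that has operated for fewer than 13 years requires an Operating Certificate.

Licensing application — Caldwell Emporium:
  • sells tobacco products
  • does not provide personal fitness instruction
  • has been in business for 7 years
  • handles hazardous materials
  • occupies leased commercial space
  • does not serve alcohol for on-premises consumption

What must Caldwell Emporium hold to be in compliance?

Established Business Authorization, Operating Certificate

1. years in business 7 ≤ 12; occupies leased commercial space (not: is a mobile business with no fixed premises); sells tobacco products → General Business Registration not required.
2. occupies leased commercial space (not: is a home-based business) → Home Occupation Permit not required.
3. years in business 7 > 5 → Standard Certificate not required.
4. years in business 7 ≥ 6 → Established Business Authorization required.
5. years in business 7 ≥ 5; sells tobacco products → Municipal Certificate not required.
6. years in business 7 < 13 → Operating Certificate required.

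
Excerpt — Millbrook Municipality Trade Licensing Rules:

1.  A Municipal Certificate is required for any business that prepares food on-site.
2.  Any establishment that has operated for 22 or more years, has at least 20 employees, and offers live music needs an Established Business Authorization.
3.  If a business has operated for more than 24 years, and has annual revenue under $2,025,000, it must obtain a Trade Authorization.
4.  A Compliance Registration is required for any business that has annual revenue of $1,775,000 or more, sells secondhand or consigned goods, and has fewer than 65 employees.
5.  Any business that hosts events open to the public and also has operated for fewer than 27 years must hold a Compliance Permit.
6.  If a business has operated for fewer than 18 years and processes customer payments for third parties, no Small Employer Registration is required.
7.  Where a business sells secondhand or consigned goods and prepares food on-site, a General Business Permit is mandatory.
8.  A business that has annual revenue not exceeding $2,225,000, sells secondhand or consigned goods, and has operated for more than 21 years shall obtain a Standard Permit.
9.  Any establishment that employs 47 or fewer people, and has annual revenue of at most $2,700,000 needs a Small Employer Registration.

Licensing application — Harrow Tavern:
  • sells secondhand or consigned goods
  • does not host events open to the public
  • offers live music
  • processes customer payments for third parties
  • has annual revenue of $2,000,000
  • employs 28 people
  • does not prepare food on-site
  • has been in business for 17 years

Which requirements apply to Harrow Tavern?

Compliance Registration

1. does not prepare food on-site → Municipal Certificate not required.
2. years in business 17 < 22; employees 28 ≥ 20; offers live music → Established Business Authorization not required.
3. years in business 17 ≤ 24; revenue $2,000,000 < $2,025,000 → Trade Authorization not required.
4. revenue $2,000,000 ≥ $1,775,000; sells secondhand or consigned goods; employees 28 < 65 → Compliance Registration required.
5. does not host events open to the public; years in business 17 < 27 → Compliance Permit not required.
6. years in business 17 < 18; processes customer payments for third parties → exempt from Small Employer Registration.
7. sells secondhand or consigned goods; does not prepare food on-site → General Business Permit not required.
8. revenue $2,000,000 ≤ $2,225,000; sells secondhand or consigned goods; years in business 17 ≤ 21 → Standard Permit not required.
9. employees 28 ≤ 47; revenue $2,000,000 ≤ $2,700,000 → Small Employer Registration required.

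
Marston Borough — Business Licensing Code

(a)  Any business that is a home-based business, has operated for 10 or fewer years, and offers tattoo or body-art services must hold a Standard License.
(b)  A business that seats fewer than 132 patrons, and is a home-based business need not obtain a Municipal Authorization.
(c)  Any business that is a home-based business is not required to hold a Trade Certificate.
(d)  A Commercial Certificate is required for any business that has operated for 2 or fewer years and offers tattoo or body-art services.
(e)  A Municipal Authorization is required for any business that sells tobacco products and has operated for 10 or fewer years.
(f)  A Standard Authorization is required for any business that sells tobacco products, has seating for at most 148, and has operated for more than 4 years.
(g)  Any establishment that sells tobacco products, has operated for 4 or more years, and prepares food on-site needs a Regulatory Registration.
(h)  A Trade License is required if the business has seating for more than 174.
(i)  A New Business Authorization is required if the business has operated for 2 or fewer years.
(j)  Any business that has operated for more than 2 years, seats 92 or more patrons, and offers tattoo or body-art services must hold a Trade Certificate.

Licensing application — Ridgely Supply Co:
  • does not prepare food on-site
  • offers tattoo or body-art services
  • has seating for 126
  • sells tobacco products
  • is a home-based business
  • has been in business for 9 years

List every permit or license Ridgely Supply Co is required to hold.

(a) is a home-based business; years in business 9 ≤ 10; offers tattoo or body-art services → Standard License required.
(b) seating 126 < 132; is a home-based business → exempt from Municipal Authorization.
(c) is a home-based business → exempt from Trade Certificate.
(d) years in business 9 > 2; offers tattoo or body-art services → Commercial Certificate not required.
(e) sells tobacco products; years in business 9 ≤ 10 → Municipal Authorization required.
(f) sells tobacco products; seating 126 ≤ 148; years in business 9 > 4 → Standard Authorization required.
(g) sells tobacco products; years in business 9 ≥ 4; does not prepare food on-site → Regulatory Registration not required.
(h) seating 126 ≤ 174 → Trade License not required.
(i) years in business 9 > 2 → New Business Authorization not required.
(j) years in business 9 > 2; seating 126 ≥ 92; offers tattoo or body-art services → Trade Certificate required.

Standard Authorization, Standard License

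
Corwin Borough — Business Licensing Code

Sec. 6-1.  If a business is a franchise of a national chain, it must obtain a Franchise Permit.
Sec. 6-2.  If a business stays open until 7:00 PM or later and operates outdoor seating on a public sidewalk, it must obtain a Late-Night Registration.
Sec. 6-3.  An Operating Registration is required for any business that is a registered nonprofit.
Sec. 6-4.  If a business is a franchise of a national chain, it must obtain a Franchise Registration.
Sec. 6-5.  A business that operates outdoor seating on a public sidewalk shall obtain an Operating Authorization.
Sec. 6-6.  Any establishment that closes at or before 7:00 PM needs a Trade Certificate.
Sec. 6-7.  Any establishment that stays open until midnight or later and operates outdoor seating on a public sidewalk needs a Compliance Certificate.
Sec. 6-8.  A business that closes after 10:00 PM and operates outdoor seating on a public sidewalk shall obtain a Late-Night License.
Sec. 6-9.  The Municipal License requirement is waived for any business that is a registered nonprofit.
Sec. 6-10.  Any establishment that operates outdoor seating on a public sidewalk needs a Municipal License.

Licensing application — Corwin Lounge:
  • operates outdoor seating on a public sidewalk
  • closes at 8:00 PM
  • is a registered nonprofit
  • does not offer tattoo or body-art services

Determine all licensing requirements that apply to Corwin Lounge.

Sec. 6-1. is a registered nonprofit (not: is a franchise of a national chain) → Franchise Permit not required.
Sec. 6-2. closes 8:00 PM, after 7:00 PM; operates outdoor seating on a public sidewalk → Late-Night Registration required.
Sec. 6-3. is a registered nonprofit → Operating Registration required.
Sec. 6-4. is a registered nonprofit (not: is a franchise of a national chain) → Franchise Registration not required.
Sec. 6-5. operates outdoor seating on a public sidewalk → Operating Authorization required.
Sec. 6-6. closes 8:00 PM, after 7:00 PM → Trade Certificate not required.
Sec. 6-7. closes 8:00 PM, at/before midnight; operates outdoor seating on a public sidewalk → Compliance Certificate not required.
Sec. 6-8. closes 8:00 PM, at/before 10:00 PM; operates outdoor seating on a public sidewalk → Late-Night License not required.
Sec. 6-9. is a registered nonprofit → exempt from Municipal License.
Sec. 6-10. operates outdoor seating on a public sidewalk → Municipal License required.

Late-Night Registration, Operating Authorization, Operating Registration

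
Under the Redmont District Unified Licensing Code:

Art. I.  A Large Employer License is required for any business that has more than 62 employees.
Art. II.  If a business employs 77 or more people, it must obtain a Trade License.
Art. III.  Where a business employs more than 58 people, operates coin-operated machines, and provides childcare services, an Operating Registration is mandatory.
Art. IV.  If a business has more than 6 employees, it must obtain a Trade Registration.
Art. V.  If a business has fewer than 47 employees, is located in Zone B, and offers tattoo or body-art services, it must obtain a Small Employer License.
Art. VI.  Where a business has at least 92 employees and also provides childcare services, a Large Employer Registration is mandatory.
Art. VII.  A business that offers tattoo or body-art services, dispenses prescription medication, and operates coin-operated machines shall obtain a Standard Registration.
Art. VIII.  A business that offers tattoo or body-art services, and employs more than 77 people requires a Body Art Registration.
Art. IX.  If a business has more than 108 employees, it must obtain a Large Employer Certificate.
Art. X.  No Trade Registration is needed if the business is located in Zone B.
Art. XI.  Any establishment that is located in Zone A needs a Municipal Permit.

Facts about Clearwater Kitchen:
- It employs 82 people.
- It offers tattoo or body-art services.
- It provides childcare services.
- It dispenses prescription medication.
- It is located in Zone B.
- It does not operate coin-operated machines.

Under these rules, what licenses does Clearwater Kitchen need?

Art. I. employees 82 > 62 → Large Employer License required.
Art. II. employees 82 ≥ 77 → Trade License required.
Art. III. employees 82 > 58; does not operate coin-operated machines; provides childcare services → Operating Registration not required.
Art. IV. employees 82 > 6 → Trade Registration required.
Art. V. employees 82 ≥ 47; is located in Zone B; offers tattoo or body-art services → Small Employer License not required.
Art. VI. employees 82 < 92; provides childcare services → Large Employer Registration not required.
Art. VII. offers tattoo or body-art services; dispenses prescription medication; does not operate coin-operated machines → Standard Registration not required.
Art. VIII. offers tattoo or body-art services; employees 82 > 77 → Body Art Registration required.
Art. IX. employees 82 ≤ 108 → Large Employer Certificate not required.
Art. X. is located in Zone B → exempt from Trade Registration.
Art. XI. is located in Zone B (not: is located in Zone A) → Municipal Permit not required.

Body Art Registration, Large Employer License, Trade License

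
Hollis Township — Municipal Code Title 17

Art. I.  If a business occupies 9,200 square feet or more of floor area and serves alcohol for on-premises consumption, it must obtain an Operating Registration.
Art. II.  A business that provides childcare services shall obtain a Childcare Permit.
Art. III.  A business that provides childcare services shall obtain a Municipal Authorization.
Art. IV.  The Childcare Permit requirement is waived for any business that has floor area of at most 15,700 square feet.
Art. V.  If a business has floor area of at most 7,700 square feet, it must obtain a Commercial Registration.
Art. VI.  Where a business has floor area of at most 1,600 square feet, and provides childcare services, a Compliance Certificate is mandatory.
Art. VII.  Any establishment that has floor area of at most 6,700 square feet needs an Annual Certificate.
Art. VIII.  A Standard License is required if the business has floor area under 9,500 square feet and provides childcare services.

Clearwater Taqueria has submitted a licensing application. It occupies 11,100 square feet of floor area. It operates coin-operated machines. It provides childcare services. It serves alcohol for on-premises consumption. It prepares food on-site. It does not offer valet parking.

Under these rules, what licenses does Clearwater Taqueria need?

Art. I. floor area 11,100 square feet ≥ 9,200 square feet; serves alcohol for on-premises consumption → Operating Registration required.
Art. II. provides childcare services → Childcare Permit required.
Art. III. provides childcare services → Municipal Authorization required.
Art. IV. floor area 11,100 square feet ≤ 15,700 square feet → exempt from Childcare Permit.
Art. V. floor area 11,100 square feet > 7,700 square feet → Commercial Registration not required.
Art. VI. floor area 11,100 square feet > 1,600 square feet; provides childcare services → Compliance Certificate not required.
Art. VII. floor area 11,100 square feet > 6,700 square feet → Annual Certificate not required.
Art. VIII. floor area 11,100 square feet ≥ 9,500 square feet; provides childcare services → Standard License not required.

Municipal Authorization, Operating Registration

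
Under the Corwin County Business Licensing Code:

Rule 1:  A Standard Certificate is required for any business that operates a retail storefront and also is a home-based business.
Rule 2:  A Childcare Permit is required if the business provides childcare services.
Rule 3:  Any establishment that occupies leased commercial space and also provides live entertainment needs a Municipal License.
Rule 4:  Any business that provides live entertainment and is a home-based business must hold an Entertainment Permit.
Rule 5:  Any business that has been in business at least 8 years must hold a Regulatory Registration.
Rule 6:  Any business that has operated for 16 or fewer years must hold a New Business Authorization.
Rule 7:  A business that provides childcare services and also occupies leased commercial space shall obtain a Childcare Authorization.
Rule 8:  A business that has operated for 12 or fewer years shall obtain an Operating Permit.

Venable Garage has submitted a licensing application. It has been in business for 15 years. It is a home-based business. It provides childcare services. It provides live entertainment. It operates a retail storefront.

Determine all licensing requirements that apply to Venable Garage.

Childcare Permit, Entertainment Permit, New Business Authorization, Regulatory Registration, Standard Certificate

Rule 1: operates a retail storefront; is a home-based business → Standard Certificate required.
Rule 2: provides childcare services → Childcare Permit required.
Rule 3: is a home-based business (not: occupies leased commercial space); provides live entertainment → Municipal License not required.
Rule 4: provides live entertainment; is a home-based business → Entertainment Permit required.
Rule 5: years in business 15 ≥ 8 → Regulatory Registration required.
Rule 6: years in business 15 ≤ 16 → New Business Authorization required.
Rule 7: provides childcare services; is a home-based business (not: occupies leased commercial space) → Childcare Authorization not required.
Rule 8: years in business 15 > 12 → Operating Permit not required.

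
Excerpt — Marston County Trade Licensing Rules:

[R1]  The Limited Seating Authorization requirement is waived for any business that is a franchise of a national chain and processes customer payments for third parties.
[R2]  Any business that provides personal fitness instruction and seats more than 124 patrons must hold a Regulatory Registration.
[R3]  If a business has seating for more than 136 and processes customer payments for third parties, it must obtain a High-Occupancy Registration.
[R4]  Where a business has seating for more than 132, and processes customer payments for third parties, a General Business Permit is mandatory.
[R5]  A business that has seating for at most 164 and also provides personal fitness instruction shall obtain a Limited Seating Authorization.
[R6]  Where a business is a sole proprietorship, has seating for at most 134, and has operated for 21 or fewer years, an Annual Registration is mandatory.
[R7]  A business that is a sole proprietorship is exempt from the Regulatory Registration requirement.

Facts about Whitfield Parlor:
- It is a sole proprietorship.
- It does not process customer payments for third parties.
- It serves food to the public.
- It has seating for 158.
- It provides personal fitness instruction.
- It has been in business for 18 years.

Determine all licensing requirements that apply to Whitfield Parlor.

[R1] is a sole proprietorship (not: is a franchise of a national chain); does not process customer payments for third parties → Limited Seating Authorization exemption does not apply.
[R2] provides personal fitness instruction; seating 158 > 124 → Regulatory Registration required.
[R3] seating 158 > 136; does not process customer payments for third parties → High-Occupancy Registration not required.
[R4] seating 158 > 132; does not process customer payments for third parties → General Business Permit not required.
[R5] seating 158 ≤ 164; provides personal fitness instruction → Limited Seating Authorization required.
[R6] is a sole proprietorship; seating 158 > 134; years in business 18 ≤ 21 → Annual Registration not required.
[R7] is a sole proprietorship → exempt from Regulatory Registration.

Limited Seating Authorization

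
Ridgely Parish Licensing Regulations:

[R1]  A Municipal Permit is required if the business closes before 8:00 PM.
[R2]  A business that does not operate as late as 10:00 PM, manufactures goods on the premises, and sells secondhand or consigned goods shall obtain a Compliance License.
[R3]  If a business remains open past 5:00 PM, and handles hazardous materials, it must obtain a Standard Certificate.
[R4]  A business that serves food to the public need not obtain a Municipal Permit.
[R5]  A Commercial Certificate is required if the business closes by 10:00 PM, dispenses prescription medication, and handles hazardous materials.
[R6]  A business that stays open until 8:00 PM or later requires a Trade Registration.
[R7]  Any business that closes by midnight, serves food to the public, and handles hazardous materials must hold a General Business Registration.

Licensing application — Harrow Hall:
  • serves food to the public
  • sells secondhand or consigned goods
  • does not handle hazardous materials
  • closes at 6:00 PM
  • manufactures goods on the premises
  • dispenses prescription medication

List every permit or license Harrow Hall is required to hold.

[R1] closes 6:00 PM, at/before 8:00 PM → Municipal Permit required.
[R2] closes 6:00 PM, at/before 10:00 PM; manufactures goods on the premises; sells secondhand or consigned goods → Compliance License required.
[R3] closes 6:00 PM, after 5:00 PM; does not handle hazardous materials → Standard Certificate not required.
[R4] serves food to the public → exempt from Municipal Permit.
[R5] closes 6:00 PM, at/before 10:00 PM; dispenses prescription medication; does not handle hazardous materials → Commercial Certificate not required.
[R6] closes 6:00 PM, at/before 8:00 PM → Trade Registration not required.
[R7] closes 6:00 PM, at/before midnight; serves food to the public; does not handle hazardous materials → General Business Registration not required.

Compliance License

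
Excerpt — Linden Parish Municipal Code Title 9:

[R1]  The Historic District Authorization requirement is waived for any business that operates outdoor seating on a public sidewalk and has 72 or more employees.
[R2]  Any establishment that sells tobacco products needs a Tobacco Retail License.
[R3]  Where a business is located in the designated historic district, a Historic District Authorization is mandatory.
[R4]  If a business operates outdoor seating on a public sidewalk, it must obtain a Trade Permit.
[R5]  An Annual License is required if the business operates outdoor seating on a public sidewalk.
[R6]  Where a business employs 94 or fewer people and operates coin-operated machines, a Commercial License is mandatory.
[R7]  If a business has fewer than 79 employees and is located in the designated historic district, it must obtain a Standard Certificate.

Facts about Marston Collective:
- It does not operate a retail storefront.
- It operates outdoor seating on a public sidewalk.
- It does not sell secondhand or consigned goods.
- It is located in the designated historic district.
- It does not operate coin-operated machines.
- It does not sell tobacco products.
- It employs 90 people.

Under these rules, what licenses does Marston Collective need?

[R1] operates outdoor seating on a public sidewalk; employees 90 ≥ 72 → exempt from Historic District Authorization.
[R2] does not sell tobacco products → Tobacco Retail License not required.
[R3] is located in the designated historic district → Historic District Authorization required.
[R4] operates outdoor seating on a public sidewalk → Trade Permit required.
[R5] operates outdoor seating on a public sidewalk → Annual License required.
[R6] employees 90 ≤ 94; does not operate coin-operated machines → Commercial License not required.
[R7] employees 90 ≥ 79; is located in the designated historic district → Standard Certificate not required.

Annual License, Trade Permit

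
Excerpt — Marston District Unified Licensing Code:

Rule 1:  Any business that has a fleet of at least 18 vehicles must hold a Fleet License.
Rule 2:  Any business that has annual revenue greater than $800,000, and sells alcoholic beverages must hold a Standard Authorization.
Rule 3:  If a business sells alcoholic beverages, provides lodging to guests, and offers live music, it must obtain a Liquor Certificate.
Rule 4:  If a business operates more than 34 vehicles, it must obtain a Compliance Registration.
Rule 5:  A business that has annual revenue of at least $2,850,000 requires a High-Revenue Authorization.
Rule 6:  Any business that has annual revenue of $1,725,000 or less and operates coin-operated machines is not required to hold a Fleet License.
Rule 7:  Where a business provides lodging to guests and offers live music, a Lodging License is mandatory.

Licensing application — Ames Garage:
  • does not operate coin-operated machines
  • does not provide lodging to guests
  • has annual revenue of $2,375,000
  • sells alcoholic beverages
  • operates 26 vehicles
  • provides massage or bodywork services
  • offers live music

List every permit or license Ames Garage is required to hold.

Fleet License, Standard Authorization

Rule 1: vehicles 26 ≥ 18 → Fleet License required.
Rule 2: revenue $2,375,000 > $800,000; sells alcoholic beverages → Standard Authorization required.
Rule 3: sells alcoholic beverages; does not provide lodging to guests; offers live music → Liquor Certificate not required.
Rule 4: vehicles 26 ≤ 34 → Compliance Registration not required.
Rule 5: revenue $2,375,000 < $2,850,000 → High-Revenue Authorization not required.
Rule 6: revenue $2,375,000 > $1,725,000; does not operate coin-operated machines → Fleet License exemption does not apply.
Rule 7: does not provide lodging to guests; offers live music → Lodging License not required.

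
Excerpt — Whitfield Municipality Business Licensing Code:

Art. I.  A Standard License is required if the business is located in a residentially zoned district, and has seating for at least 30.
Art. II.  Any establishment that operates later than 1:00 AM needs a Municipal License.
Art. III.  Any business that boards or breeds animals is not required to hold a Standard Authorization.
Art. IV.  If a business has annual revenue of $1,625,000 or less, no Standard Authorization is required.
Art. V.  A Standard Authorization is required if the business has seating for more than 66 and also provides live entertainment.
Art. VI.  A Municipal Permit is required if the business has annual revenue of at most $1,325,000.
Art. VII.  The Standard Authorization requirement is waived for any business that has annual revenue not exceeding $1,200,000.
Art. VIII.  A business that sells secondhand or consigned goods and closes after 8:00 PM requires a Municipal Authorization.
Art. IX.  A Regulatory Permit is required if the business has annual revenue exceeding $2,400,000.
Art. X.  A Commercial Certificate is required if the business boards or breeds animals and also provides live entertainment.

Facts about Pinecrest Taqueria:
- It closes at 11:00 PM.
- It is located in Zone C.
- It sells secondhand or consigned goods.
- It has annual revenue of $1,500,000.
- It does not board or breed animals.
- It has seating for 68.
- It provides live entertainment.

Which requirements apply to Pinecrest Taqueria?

Art. I. is located in Zone C (not: is located in a residentially zoned district); seating 68 ≥ 30 → Standard License not required.
Art. II. closes 11:00 PM, at/before 1:00 AM → Municipal License not required.
Art. III. does not board or breed animals → Standard Authorization exemption does not apply.
Art. IV. revenue $1,500,000 ≤ $1,625,000 → exempt from Standard Authorization.
Art. V. seating 68 > 66; provides live entertainment → Standard Authorization required.
Art. VI. revenue $1,500,000 > $1,325,000 → Municipal Permit not required.
Art. VII. revenue $1,500,000 > $1,200,000 → Standard Authorization exemption does not apply.
Art. VIII. sells secondhand or consigned goods; closes 11:00 PM, after 8:00 PM → Municipal Authorization required.
Art. IX. revenue $1,500,000 ≤ $2,400,000 → Regulatory Permit not required.
Art. X. does not board or breed animals; provides live entertainment → Commercial Certificate not required.

Municipal Authorization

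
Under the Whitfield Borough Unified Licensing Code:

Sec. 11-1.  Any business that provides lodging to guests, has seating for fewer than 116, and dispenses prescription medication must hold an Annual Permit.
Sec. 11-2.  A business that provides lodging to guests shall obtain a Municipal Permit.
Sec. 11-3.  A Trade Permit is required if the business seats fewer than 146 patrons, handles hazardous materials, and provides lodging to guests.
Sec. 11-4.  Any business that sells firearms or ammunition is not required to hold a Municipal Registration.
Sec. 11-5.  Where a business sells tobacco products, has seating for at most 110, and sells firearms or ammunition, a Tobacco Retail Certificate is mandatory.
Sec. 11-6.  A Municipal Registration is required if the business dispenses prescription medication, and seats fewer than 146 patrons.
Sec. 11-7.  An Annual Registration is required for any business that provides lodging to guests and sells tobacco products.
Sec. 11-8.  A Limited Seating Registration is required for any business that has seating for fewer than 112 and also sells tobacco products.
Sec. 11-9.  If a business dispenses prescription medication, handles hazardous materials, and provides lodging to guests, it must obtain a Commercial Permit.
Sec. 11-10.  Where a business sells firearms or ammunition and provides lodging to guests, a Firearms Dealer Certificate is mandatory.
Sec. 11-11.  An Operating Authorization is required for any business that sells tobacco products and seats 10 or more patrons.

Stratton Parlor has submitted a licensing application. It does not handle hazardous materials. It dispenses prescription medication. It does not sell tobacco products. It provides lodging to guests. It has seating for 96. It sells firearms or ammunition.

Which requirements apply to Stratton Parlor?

Sec. 11-1. provides lodging to guests; seating 96 < 116; dispenses prescription medication → Annual Permit required.
Sec. 11-2. provides lodging to guests → Municipal Permit required.
Sec. 11-3. seating 96 < 146; does not handle hazardous materials; provides lodging to guests → Trade Permit not required.
Sec. 11-4. sells firearms or ammunition → exempt from Municipal Registration.
Sec. 11-5. does not sell tobacco products; seating 96 ≤ 110; sells firearms or ammunition → Tobacco Retail Certificate not required.
Sec. 11-6. dispenses prescription medication; seating 96 < 146 → Municipal Registration required.
Sec. 11-7. provides lodging to guests; does not sell tobacco products → Annual Registration not required.
Sec. 11-8. seating 96 < 112; does not sell tobacco products → Limited Seating Registration not required.
Sec. 11-9. dispenses prescription medication; does not handle hazardous materials; provides lodging to guests → Commercial Permit not required.
Sec. 11-10. sells firearms or ammunition; provides lodging to guests → Firearms Dealer Certificate required.
Sec. 11-11. does not sell tobacco products; seating 96 ≥ 10 → Operating Authorization not required.

Annual Permit, Firearms Dealer Certificate, Municipal Permit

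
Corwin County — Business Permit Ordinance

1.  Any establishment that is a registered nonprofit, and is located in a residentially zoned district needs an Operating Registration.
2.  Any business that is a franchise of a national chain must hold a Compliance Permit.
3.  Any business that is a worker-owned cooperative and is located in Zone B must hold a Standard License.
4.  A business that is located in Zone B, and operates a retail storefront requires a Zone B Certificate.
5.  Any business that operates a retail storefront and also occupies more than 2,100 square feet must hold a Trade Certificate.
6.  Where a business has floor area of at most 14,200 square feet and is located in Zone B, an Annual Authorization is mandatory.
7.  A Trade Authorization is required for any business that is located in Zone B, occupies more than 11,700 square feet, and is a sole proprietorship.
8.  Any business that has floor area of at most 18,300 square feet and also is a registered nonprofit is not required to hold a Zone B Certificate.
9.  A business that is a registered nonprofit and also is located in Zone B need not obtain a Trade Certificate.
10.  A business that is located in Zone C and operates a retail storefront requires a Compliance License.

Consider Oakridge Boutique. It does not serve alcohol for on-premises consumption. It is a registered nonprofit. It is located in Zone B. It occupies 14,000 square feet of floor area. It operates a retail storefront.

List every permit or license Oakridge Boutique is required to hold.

1. is a registered nonprofit; is located in Zone B (not: is located in a residentially zoned district) → Operating Registration not required.
2. is a registered nonprofit (not: is a franchise of a national chain) → Compliance Permit not required.
3. is a registered nonprofit (not: is a worker-owned cooperative); is located in Zone B → Standard License not required.
4. is located in Zone B; operates a retail storefront → Zone B Certificate required.
5. operates a retail storefront; floor area 14,000 square feet > 2,100 square feet → Trade Certificate required.
6. floor area 14,000 square feet ≤ 14,200 square feet; is located in Zone B → Annual Authorization required.
7. is located in Zone B; floor area 14,000 square feet > 11,700 square feet; is a registered nonprofit (not: is a sole proprietorship) → Trade Authorization not required.
8. floor area 14,000 square feet ≤ 18,300 square feet; is a registered nonprofit → exempt from Zone B Certificate.
9. is a registered nonprofit; is located in Zone B → exempt from Trade Certificate.
10. is located in Zone B (not: is located in Zone C); operates a retail storefront → Compliance License not required.

Annual Authorization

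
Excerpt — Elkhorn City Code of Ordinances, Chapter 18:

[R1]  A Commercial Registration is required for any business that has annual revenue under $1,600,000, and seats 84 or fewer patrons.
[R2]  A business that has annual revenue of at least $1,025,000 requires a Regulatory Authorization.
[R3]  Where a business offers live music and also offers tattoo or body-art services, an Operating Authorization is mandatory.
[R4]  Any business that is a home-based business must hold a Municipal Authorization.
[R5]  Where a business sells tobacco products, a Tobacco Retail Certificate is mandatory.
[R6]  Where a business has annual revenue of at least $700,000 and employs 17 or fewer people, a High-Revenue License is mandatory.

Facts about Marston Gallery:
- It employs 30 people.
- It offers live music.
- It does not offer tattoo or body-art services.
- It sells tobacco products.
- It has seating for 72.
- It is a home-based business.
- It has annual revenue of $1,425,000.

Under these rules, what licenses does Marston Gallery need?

Commercial Registration, Municipal Authorization, Regulatory Authorization, Tobacco Retail Certificate

[R1] revenue $1,425,000 < $1,600,000; seating 72 ≤ 84 → Commercial Registration required.
[R2] revenue $1,425,000 ≥ $1,025,000 → Regulatory Authorization required.
[R3] offers live music; does not offer tattoo or body-art services → Operating Authorization not required.
[R4] is a home-based business → Municipal Authorization required.
[R5] sells tobacco products → Tobacco Retail Certificate required.
[R6] revenue $1,425,000 ≥ $700,000; employees 30 > 17 → High-Revenue License not required.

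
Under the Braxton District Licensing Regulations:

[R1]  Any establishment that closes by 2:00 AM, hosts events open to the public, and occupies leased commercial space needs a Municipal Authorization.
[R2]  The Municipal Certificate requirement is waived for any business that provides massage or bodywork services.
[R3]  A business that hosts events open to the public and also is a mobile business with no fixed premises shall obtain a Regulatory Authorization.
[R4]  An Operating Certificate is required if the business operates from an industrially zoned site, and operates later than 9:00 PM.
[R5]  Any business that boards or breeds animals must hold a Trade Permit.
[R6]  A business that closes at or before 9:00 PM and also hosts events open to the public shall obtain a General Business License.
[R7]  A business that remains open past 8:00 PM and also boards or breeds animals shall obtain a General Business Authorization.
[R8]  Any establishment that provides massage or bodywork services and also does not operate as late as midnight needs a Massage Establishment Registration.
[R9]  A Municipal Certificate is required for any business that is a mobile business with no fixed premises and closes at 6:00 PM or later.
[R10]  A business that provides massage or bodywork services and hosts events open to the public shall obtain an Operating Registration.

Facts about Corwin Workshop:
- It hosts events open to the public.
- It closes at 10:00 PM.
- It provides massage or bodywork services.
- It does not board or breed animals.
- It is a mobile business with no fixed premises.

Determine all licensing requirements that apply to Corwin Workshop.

[R1] closes 10:00 PM, at/before 2:00 AM; hosts events open to the public; is a mobile business with no fixed premises (not: occupies leased commercial space) → Municipal Authorization not required.
[R2] provides massage or bodywork services → exempt from Municipal Certificate.
[R3] hosts events open to the public; is a mobile business with no fixed premises → Regulatory Authorization required.
[R4] is a mobile business with no fixed premises (not: operates from an industrially zoned site); closes 10:00 PM, after 9:00 PM → Operating Certificate not required.
[R5] does not board or breed animals → Trade Permit not required.
[R6] closes 10:00 PM, after 9:00 PM; hosts events open to the public → General Business License not required.
[R7] closes 10:00 PM, after 8:00 PM; does not board or breed animals → General Business Authorization not required.
[R8] provides massage or bodywork services; closes 10:00 PM, at/before midnight → Massage Establishment Registration required.
[R9] is a mobile business with no fixed premises; closes 10:00 PM, after 6:00 PM → Municipal Certificate required.
[R10] provides massage or bodywork services; hosts events open to the public → Operating Registration required.

Massage Establishment Registration, Operating Registration, Regulatory Authorization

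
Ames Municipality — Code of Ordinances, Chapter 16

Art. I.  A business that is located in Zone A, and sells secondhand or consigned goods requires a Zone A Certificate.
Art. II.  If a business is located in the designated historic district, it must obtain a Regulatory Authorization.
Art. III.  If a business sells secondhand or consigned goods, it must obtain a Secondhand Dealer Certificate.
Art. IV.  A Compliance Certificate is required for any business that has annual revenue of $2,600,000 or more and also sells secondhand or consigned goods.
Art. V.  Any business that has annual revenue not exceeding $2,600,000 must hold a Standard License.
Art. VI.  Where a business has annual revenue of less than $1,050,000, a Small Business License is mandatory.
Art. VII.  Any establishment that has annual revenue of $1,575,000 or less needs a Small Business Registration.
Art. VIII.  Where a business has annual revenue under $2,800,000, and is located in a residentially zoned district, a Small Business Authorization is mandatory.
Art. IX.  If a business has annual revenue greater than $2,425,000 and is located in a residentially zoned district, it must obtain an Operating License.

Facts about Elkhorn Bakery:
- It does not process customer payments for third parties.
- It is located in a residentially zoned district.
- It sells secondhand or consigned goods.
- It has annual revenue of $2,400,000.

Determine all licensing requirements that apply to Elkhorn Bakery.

Secondhand Dealer Certificate, Small Business Authorization, Standard License

Art. I. is located in a residentially zoned district (not: is located in Zone A); sells secondhand or consigned goods → Zone A Certificate not required.
Art. II. is located in a residentially zoned district (not: is located in the designated historic district) → Regulatory Authorization not required.
Art. III. sells secondhand or consigned goods → Secondhand Dealer Certificate required.
Art. IV. revenue $2,400,000 < $2,600,000; sells secondhand or consigned goods → Compliance Certificate not required.
Art. V. revenue $2,400,000 ≤ $2,600,000 → Standard License required.
Art. VI. revenue $2,400,000 ≥ $1,050,000 → Small Business License not required.
Art. VII. revenue $2,400,000 > $1,575,000 → Small Business Registration not required.
Art. VIII. revenue $2,400,000 < $2,800,000; is located in a residentially zoned district → Small Business Authorization required.
Art. IX. revenue $2,400,000 ≤ $2,425,000; is located in a residentially zoned district → Operating License not required.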